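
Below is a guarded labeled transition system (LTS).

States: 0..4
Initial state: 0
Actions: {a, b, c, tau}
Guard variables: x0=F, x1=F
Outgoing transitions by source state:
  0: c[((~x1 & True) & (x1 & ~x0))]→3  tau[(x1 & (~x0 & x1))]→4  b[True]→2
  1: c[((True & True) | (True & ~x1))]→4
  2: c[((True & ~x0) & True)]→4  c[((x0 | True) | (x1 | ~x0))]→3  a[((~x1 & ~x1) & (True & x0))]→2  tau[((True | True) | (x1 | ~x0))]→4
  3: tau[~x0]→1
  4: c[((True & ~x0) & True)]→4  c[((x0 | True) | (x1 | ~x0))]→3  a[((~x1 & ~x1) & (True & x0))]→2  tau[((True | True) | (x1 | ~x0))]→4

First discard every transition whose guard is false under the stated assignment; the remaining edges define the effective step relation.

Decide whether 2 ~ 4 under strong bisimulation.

Compute ~ classes (split until stable):
  π0 = {{0,1,2,3,4}}
  π1 = {{0},{1},{2,4},{3}}
stable after 2 split(s): 4 block(s)
2∈{2,4}, 4∈{2,4}

Answer: BISIMILAR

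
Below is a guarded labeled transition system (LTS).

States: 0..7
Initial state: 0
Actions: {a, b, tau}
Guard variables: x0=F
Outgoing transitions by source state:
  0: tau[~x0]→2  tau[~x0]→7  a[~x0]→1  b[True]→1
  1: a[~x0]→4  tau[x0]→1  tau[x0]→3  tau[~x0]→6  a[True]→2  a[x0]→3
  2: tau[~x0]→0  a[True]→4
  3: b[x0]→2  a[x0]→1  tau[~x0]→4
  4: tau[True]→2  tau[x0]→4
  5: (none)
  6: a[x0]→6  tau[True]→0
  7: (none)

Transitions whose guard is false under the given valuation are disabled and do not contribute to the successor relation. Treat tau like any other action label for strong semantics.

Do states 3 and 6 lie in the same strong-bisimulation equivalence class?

Answer: NOT BISIMILAR

Analysis:
Refine partition for ~:
  round 0: {{0,1,2,3,4,5,6,7}}
  round 1: {{0},{1,2},{3,4,6},{5,7}}
  round 2: {{0},{1},{2},{3},{4},{5,7},{6}}
7 equivalence class(es) (converged in 3)
[3]={3}  [6]={6}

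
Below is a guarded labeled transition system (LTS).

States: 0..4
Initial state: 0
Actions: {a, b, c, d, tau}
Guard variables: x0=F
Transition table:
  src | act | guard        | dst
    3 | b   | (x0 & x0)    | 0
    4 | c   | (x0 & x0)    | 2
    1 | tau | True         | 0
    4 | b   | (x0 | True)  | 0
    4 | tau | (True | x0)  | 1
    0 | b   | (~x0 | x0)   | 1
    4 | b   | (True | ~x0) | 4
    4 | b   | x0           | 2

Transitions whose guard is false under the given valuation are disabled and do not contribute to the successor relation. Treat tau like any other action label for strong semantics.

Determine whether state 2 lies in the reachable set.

Guard filter leaves 5 enabled edge(s).
depth 0: {0}
depth 1: {1}  total {0,1}
Reachable = {0,1}

Answer: UNREACHABLE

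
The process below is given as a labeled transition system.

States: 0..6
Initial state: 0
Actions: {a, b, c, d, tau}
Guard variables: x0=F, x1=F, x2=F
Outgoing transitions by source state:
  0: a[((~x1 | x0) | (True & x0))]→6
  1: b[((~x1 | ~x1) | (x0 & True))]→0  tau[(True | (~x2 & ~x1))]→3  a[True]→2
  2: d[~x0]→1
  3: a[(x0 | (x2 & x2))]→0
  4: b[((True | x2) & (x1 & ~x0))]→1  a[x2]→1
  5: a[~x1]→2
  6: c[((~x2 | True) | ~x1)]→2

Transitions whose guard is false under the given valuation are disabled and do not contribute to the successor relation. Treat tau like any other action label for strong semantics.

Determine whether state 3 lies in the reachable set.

7 transition(s) survive guard evaluation.
Layer 0: {0}
Layer 1: {6}  now seen {0,6}
Layer 2: {2}  now seen {0,2,6}
Layer 3: {1}  now seen {0,1,2,6}
Layer 4: {3}  now seen {0,1,2,3,6}
Reach set: {0,1,2,3,6}
Path to 3: a·c·d·tau

Answer: REACHABLE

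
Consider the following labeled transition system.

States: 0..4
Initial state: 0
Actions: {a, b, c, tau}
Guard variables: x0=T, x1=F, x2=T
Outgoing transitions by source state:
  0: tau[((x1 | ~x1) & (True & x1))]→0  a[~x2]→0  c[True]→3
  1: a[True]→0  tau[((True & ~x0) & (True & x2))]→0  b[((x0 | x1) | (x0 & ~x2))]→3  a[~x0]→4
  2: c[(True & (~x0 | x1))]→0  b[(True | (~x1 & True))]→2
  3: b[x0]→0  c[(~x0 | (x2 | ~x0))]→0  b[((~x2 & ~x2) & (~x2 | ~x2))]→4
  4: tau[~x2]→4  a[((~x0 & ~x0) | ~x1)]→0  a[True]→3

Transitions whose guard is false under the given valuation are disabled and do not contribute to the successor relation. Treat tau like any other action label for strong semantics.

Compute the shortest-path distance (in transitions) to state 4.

Layered search for 4:
  depth 0: {0}
  depth 1: {3}
4 never appears.

Answer: UNREACHABLE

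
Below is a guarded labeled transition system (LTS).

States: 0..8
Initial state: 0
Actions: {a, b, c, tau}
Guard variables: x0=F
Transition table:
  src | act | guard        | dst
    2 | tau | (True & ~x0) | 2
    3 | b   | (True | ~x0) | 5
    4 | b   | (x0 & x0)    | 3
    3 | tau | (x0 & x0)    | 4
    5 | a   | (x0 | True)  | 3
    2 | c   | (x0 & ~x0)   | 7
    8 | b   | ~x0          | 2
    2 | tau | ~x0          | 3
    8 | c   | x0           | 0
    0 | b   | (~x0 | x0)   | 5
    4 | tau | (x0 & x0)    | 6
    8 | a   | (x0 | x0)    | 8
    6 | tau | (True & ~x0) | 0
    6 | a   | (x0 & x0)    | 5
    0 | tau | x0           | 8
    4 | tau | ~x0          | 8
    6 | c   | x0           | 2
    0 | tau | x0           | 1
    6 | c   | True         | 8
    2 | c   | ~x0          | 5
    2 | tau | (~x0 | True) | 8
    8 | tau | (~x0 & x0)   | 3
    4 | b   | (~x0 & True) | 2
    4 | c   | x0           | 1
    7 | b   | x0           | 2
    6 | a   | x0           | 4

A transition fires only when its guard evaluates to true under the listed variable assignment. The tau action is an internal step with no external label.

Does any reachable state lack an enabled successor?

Answer: DEADLOCK-FREE

Working:
R = {0,3,5}
  0: b→5  [deg 1]
  3: b→5  [deg 1]
  5: a→3  [deg 1]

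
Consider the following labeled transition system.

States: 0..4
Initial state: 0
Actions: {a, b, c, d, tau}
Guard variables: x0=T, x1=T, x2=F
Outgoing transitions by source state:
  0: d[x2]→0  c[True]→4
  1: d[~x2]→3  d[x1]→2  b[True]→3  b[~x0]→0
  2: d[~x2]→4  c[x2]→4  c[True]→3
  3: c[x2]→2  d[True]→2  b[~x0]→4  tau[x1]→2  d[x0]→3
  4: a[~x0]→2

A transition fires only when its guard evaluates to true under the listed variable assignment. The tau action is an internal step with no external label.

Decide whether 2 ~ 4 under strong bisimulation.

Refine partition for ~:
  round 0: {{0,1,2,3,4}}
  round 1: {{0},{1},{2},{3},{4}}
Fixed point at round 2; 5 class(es).
2∈{2}, 4∈{4}

Answer: NOT BISIMILAR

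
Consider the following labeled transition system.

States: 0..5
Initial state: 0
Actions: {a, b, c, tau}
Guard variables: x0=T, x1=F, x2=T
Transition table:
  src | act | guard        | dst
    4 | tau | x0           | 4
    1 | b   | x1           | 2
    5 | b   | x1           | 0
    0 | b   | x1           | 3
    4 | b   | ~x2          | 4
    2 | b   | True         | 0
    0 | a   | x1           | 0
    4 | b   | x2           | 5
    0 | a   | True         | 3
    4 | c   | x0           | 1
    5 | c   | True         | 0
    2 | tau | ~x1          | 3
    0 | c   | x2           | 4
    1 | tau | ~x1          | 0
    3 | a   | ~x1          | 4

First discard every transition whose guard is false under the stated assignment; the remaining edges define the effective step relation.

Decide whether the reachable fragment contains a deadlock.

R = {0,1,3,4,5}
  0: a→3  c→4  [deg 2]
  1: tau→0  [deg 1]
  3: a→4  [deg 1]
  4: b→5  c→1  tau→4  [deg 3]
  5: c→0  [deg 1]

Answer: DEADLOCK-FREE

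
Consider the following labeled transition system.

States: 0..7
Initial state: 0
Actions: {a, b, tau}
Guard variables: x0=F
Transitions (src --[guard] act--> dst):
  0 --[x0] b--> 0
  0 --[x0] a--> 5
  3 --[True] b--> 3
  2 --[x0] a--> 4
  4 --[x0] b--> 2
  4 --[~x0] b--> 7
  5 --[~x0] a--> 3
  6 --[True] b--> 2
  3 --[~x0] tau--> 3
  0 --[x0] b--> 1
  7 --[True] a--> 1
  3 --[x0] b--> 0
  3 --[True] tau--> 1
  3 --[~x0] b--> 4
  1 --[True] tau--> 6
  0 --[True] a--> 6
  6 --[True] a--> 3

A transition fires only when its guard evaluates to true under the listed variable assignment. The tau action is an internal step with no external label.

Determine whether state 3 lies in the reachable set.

Answer: REACHABLE

Trace:
After dropping false guards: 11 live edges.
L0 = {0}
L1 = {6}  total {0,6}
L2 = {2,3}  total {0,2,3,6}
L3 = {1,4}  total {0,1,2,3,4,6}
L4 = {7}  total {0,1,2,3,4,6,7}
Reachable = {0,1,2,3,4,6,7}
trace reaching 3: a·a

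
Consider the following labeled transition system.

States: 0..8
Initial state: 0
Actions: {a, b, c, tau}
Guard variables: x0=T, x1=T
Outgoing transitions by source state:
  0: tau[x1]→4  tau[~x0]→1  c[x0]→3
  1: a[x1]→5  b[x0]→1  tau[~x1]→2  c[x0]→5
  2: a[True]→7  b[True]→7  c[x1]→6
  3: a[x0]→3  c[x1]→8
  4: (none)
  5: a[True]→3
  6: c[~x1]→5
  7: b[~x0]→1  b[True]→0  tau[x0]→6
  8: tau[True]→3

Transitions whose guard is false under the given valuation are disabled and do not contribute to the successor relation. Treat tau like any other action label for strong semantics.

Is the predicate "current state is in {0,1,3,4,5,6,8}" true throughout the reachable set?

Allowed set {0,1,3,4,5,6,8}
Reach set: {0,3,4,8}
  0: ok
  3: ok
  4: ok
  8: ok

Answer: INVARIANT HOLDS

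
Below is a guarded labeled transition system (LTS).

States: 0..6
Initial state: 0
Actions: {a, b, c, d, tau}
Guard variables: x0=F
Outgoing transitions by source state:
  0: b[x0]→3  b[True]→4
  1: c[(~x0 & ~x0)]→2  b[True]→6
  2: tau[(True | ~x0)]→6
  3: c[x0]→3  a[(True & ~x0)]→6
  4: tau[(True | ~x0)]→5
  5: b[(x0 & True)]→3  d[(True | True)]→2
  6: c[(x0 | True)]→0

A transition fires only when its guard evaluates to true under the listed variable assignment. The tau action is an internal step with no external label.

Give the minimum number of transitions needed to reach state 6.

BFS to 6:
  depth 0: {0}
  depth 1: {4}
  depth 2: {5}
  depth 3: {2}
  depth 4: {6}
depth(6)=4, e.g. b·tau·d·tau

Answer: 4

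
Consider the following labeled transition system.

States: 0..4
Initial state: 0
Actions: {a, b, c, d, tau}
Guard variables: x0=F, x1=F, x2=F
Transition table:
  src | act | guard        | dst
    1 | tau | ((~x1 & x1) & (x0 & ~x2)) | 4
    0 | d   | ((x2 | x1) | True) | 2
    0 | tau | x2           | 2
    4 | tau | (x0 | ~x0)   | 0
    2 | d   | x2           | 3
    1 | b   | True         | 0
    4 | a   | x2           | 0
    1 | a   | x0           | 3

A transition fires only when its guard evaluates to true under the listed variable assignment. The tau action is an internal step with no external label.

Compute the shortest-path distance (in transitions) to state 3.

Layered search for 3:
  L0 = {0}
  L1 = {2}
3 never appears.

Answer: UNREACHABLE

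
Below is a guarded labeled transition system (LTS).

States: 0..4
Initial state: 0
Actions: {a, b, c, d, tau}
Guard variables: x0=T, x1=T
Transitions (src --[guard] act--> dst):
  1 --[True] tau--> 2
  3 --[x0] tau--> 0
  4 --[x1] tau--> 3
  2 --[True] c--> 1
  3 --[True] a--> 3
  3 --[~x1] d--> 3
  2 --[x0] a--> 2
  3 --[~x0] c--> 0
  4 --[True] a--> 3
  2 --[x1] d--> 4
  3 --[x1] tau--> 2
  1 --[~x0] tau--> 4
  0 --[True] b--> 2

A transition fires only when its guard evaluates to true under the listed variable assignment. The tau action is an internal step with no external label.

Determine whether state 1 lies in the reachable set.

Answer: REACHABLE

Working:
After dropping false guards: 10 live edges.
depth 0: {0}
depth 1: {2}  cumulative {0,2}
depth 2: {1,4}  cumulative {0,1,2,4}
depth 3: {3}  cumulative {0,1,2,3,4}
Reach set: {0,1,2,3,4}
Path to 1: b·c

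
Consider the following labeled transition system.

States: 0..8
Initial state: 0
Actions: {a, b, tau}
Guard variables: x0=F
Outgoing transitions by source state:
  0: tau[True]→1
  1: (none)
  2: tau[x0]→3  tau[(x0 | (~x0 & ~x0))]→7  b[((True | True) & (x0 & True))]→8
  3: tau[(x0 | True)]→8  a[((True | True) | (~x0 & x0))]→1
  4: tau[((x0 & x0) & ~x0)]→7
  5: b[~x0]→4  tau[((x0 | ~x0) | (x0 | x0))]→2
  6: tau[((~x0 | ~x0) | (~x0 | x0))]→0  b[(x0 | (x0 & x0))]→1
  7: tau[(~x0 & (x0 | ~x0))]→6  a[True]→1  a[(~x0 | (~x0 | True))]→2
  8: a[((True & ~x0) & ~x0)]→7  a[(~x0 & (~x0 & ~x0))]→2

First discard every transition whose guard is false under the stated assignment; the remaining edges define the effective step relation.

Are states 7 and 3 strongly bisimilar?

Answer: NOT BISIMILAR

Trace:
Refine partition for ~:
  round 0: {{0,1,2,3,4,5,6,7,8}}
  round 1: {{0,2,6},{1,4},{3,7},{5},{8}}
  round 2: {{0},{1,4},{2},{3},{5},{6},{7},{8}}
Fixed point at round 3; 8 class(es).
7∈{7}, 3∈{3}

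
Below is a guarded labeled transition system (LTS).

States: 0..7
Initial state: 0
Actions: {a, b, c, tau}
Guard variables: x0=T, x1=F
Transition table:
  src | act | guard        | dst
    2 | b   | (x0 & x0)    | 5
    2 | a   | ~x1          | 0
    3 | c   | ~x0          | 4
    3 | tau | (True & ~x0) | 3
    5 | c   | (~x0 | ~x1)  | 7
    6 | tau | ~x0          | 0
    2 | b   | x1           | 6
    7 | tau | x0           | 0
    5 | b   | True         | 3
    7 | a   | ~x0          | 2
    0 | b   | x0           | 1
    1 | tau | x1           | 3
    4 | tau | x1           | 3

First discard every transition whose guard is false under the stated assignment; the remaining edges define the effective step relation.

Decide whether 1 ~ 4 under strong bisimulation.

Bisimulation quotient by refinement:
  π0 = {{0,1,2,3,4,5,6,7}}
  π1 = {{0},{1,3,4,6},{2},{5},{7}}
stable after 2 split(s): 5 block(s)
class of 1: {1,3,4,6}; class of 4: {1,3,4,6}

Answer: BISIMILAR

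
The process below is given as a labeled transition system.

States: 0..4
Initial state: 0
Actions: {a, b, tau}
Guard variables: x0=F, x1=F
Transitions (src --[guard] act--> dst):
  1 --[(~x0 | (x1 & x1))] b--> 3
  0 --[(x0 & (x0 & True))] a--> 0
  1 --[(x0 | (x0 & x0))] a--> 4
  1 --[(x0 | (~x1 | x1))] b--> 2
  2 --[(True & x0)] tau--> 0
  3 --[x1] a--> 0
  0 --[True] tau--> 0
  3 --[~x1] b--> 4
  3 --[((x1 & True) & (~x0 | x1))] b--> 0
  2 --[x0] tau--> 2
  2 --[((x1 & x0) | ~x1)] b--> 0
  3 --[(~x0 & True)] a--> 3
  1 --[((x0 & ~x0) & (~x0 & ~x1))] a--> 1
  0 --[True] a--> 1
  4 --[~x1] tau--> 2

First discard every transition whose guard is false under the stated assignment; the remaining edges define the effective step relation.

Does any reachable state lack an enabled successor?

Answer: DEADLOCK-FREE

Working:
R = {0,1,2,3,4}
  0: a→1  tau→0  [2 out]
  1: b→2  b→3  [2 out]
  2: b→0  [1 out]
  3: a→3  b→4  [2 out]
  4: tau→2  [1 out]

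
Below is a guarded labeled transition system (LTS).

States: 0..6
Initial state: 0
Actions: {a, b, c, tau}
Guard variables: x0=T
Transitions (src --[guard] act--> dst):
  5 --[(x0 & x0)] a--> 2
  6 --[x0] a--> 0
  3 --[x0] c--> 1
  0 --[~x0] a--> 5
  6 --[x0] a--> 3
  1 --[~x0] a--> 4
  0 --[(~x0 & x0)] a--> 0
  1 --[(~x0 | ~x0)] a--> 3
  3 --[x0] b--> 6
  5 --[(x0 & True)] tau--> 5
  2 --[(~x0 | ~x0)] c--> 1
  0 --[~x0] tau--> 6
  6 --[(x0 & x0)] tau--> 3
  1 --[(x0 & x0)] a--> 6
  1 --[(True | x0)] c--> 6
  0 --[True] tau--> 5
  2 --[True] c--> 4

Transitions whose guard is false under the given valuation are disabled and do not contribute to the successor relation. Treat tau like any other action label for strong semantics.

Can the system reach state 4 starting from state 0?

Answer: REACHABLE

Trace:
After dropping false guards: 11 live edges.
L0 = {0}
L1 = {5}  now seen {0,5}
L2 = {2}  now seen {0,2,5}
L3 = {4}  now seen {0,2,4,5}
R = {0,2,4,5}
Path to 4: tau·a·c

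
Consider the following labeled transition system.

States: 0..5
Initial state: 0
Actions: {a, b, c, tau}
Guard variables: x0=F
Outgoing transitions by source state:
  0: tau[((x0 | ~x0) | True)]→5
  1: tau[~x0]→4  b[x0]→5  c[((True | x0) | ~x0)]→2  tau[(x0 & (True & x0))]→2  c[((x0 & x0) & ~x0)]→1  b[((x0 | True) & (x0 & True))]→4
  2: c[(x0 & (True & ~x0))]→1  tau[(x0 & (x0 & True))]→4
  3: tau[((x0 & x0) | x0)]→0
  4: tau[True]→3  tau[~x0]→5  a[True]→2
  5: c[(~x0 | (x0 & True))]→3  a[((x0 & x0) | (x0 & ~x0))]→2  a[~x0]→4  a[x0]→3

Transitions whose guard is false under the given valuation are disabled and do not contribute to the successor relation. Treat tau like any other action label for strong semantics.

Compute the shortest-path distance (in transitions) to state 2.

Answer: 3

Working:
BFS to 2:
  depth 0: {0}
  depth 1: {5}
  depth 2: {3,4}
  depth 3: {2}
depth(2)=3, e.g. tau·a·a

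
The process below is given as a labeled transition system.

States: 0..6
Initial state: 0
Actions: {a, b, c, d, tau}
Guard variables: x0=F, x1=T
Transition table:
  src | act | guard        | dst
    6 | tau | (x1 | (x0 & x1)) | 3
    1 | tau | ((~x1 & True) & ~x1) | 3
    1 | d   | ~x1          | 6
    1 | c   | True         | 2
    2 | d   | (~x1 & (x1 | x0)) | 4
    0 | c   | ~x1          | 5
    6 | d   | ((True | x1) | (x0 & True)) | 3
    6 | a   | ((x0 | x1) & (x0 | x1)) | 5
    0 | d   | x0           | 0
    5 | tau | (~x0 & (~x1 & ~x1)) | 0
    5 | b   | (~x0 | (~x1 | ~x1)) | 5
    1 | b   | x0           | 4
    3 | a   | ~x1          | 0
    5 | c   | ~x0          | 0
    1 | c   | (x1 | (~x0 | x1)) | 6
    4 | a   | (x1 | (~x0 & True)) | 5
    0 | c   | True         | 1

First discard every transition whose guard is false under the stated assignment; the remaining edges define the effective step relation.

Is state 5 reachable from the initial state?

9 transition(s) survive guard evaluation.
Layer 0: {0}
Layer 1: {1}  now seen {0,1}
Layer 2: {2,6}  now seen {0,1,2,6}
Layer 3: {3,5}  now seen {0,1,2,3,5,6}
Reachable = {0,1,2,3,5,6}
Path to 5: c·c·a

Answer: REACHABLE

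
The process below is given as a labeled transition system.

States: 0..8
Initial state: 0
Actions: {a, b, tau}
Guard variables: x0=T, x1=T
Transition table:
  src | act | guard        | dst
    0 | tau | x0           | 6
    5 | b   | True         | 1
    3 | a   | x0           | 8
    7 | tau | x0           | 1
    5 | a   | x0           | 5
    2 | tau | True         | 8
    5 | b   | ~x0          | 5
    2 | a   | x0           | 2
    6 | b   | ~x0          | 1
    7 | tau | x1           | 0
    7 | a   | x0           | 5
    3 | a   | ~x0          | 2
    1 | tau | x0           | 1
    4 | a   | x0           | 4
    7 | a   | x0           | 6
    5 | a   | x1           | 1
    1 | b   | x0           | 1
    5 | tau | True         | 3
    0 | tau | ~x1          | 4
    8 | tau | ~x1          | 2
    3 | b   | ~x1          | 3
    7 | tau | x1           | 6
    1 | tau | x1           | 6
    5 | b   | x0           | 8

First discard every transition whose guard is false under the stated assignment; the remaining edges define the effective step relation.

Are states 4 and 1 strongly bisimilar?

Compute ~ classes (split until stable):
  round 0: {{0,1,2,3,4,5,6,7,8}}
  round 1: {{0},{1},{2,7},{3,4},{5},{6,8}}
  round 2: {{0},{1},{2},{3},{4},{5},{6,8},{7}}
Fixed point at round 3; 8 class(es).
4∈{4}, 1∈{1}

Answer: NOT BISIMILAR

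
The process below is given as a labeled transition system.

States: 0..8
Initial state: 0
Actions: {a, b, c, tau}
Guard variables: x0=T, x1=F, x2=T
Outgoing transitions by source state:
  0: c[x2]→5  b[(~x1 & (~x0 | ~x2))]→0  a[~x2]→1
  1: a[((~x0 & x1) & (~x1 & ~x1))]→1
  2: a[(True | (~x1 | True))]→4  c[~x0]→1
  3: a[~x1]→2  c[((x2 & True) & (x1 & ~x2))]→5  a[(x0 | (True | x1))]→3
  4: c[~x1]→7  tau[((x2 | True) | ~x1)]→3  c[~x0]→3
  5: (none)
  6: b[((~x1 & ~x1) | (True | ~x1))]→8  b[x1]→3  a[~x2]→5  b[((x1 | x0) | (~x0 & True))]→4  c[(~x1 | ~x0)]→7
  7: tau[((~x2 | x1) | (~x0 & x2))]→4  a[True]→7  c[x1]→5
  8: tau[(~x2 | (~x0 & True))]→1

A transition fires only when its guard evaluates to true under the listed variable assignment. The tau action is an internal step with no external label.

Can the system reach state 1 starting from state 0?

After dropping false guards: 10 live edges.
depth 0: {0}
depth 1: {5}  total {0,5}
Reachable = {0,5}

Answer: UNREACHABLE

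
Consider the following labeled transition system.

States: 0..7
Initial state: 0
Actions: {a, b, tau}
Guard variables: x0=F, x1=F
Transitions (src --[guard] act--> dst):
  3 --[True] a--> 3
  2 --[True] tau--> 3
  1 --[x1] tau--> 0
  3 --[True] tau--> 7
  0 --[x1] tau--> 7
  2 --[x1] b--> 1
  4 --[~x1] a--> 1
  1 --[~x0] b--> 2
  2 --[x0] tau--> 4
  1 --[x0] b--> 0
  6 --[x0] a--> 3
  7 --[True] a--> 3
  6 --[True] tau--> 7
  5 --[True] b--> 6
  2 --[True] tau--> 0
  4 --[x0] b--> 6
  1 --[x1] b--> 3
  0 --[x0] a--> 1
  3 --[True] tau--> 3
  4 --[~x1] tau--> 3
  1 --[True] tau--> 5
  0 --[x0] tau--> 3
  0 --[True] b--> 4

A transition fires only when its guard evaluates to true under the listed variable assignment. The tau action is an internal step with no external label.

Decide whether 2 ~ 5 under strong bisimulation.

Compute ~ classes (split until stable):
  P[0] = {{0,1,2,3,4,5,6,7}}
  P[1] = {{0,5},{1},{2,6},{3,4},{7}}
  P[2] = {{0},{1},{2},{3},{4},{5},{6},{7}}
8 equivalence class(es) (converged in 3)
2∈{2}, 5∈{5}

Answer: NOT BISIMILAR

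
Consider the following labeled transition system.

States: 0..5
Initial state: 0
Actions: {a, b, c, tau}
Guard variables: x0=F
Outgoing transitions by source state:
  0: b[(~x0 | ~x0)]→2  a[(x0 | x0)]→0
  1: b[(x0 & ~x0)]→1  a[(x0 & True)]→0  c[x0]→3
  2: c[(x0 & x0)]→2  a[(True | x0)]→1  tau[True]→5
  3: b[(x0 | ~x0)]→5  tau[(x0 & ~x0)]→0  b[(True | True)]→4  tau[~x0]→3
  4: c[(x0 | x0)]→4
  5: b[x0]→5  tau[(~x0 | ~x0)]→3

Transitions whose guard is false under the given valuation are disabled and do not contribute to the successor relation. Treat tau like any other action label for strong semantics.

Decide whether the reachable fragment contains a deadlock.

R = {0,1,2,3,4,5}
  0: b→2  [1 exit(s)]
  1: ∅  [deadlock]
  2: a→1  tau→5  [2 exit(s)]
  3: b→4  b→5  tau→3  [3 exit(s)]
  4: ∅  [deadlock]
  5: tau→3  [1 exit(s)]
Path to 1: b·a

Answer: DEADLOCK at state 1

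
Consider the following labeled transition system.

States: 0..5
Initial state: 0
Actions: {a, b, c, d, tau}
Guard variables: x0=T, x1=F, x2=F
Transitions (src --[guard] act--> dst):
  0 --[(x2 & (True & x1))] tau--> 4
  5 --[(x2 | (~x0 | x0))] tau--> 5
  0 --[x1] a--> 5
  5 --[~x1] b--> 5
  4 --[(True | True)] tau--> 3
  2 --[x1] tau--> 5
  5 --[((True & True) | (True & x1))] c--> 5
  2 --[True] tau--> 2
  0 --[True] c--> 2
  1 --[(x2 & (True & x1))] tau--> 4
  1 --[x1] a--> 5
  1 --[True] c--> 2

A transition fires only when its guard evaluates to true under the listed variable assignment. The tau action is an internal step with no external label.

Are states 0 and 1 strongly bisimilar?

Answer: BISIMILAR

Working:
Compute ~ classes (split until stable):
  π0 = {{0,1,2,3,4,5}}
  π1 = {{0,1},{2,4},{3},{5}}
  π2 = {{0,1},{2},{3},{4},{5}}
Fixed point at round 3; 5 class(es).
class of 0: {0,1}; class of 1: {0,1}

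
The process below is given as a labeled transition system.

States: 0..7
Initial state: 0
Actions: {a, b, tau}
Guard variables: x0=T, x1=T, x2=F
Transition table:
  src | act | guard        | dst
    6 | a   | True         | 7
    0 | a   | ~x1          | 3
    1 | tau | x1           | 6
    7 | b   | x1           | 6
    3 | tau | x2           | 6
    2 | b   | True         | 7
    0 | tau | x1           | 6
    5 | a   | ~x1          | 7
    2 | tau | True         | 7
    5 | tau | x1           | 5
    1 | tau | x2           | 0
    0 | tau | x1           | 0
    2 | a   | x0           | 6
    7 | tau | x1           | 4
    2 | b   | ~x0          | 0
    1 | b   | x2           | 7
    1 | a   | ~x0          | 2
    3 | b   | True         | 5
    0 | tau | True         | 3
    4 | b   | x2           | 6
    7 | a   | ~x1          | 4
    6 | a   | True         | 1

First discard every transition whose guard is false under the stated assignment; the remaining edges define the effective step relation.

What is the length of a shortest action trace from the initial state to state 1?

Layered search for 1:
  Layer 0: {0}
  Layer 1: {3,6}
  Layer 2: {1,5,7}
depth(1)=2, e.g. tau·a

Answer: 2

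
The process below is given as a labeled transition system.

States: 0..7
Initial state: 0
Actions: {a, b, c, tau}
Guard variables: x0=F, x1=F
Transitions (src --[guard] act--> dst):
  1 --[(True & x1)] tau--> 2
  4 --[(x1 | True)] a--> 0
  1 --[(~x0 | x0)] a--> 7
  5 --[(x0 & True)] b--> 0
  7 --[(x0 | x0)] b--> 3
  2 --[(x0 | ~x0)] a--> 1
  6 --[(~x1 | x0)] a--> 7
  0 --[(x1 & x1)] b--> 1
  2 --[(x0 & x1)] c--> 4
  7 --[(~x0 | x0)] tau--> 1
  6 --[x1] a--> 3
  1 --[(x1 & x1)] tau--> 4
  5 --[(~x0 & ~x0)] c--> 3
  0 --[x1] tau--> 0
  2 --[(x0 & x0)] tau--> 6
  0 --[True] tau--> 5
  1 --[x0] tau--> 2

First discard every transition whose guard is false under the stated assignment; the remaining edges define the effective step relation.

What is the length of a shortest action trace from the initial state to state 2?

Answer: UNREACHABLE

Working:
BFS to 2:
  Layer 0: {0}
  Layer 1: {5}
  Layer 2: {3}
2 never appears.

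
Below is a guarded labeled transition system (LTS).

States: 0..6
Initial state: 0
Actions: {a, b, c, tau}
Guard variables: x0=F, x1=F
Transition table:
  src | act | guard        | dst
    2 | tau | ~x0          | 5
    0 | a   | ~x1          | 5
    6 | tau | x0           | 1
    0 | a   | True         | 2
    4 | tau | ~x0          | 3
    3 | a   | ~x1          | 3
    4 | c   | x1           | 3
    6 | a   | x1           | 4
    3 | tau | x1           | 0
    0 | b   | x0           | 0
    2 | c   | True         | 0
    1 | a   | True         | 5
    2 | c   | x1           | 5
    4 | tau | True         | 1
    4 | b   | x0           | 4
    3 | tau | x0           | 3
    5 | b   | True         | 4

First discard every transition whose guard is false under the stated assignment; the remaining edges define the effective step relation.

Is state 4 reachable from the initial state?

After dropping false guards: 9 live edges.
depth 0: {0}
depth 1: {2,5}  total {0,2,5}
depth 2: {4}  total {0,2,4,5}
depth 3: {1,3}  total {0,1,2,3,4,5}
Reach set: {0,1,2,3,4,5}
Path to 4: a·b

Answer: REACHABLE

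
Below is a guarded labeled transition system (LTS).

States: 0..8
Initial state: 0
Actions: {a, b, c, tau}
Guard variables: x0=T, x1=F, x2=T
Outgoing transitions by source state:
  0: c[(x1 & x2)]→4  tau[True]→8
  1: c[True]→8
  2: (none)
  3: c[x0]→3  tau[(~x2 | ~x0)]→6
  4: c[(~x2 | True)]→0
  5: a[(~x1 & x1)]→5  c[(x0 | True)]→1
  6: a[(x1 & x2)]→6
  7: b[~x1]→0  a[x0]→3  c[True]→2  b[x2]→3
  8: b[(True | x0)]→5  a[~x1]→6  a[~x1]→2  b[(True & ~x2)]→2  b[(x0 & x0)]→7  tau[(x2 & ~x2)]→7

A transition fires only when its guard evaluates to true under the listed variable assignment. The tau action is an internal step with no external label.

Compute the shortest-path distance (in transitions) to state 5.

Answer: 2

Analysis:
Breadth-first toward 5:
  L0 = {0}
  L1 = {8}
  L2 = {2,5,6,7}
depth(5)=2, e.g. tau·b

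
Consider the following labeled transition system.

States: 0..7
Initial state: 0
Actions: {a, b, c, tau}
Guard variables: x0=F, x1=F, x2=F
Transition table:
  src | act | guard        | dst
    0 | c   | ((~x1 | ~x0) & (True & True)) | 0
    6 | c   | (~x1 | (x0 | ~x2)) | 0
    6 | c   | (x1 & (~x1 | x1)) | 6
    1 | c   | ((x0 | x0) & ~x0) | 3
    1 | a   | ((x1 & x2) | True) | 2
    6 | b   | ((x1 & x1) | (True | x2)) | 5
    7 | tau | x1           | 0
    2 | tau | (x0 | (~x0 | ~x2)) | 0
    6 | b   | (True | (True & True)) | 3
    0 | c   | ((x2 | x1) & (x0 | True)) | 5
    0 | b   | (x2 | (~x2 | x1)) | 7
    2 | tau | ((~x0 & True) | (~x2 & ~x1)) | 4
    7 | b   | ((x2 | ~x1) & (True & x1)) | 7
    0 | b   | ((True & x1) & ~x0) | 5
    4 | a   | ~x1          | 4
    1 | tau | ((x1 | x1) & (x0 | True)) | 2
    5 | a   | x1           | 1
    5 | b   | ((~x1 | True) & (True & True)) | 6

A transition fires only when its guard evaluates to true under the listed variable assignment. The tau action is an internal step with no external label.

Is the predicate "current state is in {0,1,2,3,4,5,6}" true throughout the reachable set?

Answer: INVARIANT VIOLATED at state 7

Trace:
Inv-set: {0,1,2,3,4,5,6}
R = {0,7}
  0: ✓
  7: ✗ unsafe
counterexample path to 7: b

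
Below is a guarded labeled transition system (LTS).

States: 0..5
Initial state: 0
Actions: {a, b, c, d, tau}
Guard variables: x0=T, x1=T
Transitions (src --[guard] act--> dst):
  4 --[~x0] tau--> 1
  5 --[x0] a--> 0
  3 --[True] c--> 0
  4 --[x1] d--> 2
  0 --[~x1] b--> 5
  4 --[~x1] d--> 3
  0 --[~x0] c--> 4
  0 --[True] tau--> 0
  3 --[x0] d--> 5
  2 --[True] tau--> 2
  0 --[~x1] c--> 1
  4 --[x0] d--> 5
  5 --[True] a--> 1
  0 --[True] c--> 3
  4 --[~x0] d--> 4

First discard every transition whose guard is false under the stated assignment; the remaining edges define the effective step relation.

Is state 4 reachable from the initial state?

Answer: UNREACHABLE

Trace:
9 transition(s) survive guard evaluation.
L0 = {0}
L1 = {3}  total {0,3}
L2 = {5}  total {0,3,5}
L3 = {1}  total {0,1,3,5}
Reach set: {0,1,3,5}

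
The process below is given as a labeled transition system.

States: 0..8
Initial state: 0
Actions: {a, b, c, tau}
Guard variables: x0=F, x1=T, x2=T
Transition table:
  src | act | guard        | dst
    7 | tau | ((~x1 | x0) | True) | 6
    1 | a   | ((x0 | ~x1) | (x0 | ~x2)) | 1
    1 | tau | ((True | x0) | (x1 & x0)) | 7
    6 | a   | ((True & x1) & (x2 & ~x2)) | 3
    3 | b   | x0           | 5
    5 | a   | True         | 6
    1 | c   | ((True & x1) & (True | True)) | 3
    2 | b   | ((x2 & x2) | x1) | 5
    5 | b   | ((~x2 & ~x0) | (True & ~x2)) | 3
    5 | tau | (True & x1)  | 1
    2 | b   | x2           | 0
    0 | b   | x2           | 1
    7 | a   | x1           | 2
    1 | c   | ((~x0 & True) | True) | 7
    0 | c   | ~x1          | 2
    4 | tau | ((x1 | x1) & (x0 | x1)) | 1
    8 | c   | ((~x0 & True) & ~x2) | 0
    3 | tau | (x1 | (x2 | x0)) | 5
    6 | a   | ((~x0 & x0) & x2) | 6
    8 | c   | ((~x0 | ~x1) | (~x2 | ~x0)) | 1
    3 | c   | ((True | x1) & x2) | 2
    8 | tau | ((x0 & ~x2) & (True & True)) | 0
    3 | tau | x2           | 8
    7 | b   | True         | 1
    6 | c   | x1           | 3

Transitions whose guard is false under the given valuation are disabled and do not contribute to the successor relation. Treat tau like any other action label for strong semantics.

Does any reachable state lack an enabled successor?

Reachable = {0,1,2,3,5,6,7,8}
  0: b→1  [1 out]
  1: c→3  c→7  tau→7  [3 out]
  2: b→0  b→5  [2 out]
  3: c→2  tau→5  tau→8  [3 out]
  5: a→6  tau→1  [2 out]
  6: c→3  [1 out]
  7: a→2  b→1  tau→6  [3 out]
  8: c→1  [1 out]

Answer: DEADLOCK-FREE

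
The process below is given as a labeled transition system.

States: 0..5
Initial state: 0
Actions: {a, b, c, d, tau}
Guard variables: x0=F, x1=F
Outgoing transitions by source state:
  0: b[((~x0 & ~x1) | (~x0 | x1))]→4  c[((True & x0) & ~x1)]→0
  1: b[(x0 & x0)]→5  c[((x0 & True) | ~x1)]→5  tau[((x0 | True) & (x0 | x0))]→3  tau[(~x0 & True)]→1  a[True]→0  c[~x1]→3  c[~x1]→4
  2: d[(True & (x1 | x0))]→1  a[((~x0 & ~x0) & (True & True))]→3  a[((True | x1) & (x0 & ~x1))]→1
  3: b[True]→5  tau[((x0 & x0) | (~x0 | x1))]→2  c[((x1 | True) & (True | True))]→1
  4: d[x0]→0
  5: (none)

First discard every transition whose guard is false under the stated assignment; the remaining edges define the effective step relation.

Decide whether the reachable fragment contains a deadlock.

Reachable = {0,4}
  0: b→4  [1 exit(s)]
  4: ∅  [no exit]
trace reaching 4: b

Answer: DEADLOCK at state 4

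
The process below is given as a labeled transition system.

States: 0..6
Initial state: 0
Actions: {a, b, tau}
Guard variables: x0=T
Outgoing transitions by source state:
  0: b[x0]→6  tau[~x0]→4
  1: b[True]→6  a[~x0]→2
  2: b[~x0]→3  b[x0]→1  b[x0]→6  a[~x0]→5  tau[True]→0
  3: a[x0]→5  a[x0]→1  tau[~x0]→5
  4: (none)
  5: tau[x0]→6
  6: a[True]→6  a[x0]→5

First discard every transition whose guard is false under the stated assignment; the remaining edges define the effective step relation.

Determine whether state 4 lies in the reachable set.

Answer: UNREACHABLE

Trace:
10 transition(s) survive guard evaluation.
depth 0: {0}
depth 1: {6}  total {0,6}
depth 2: {5}  total {0,5,6}
Reachable = {0,5,6}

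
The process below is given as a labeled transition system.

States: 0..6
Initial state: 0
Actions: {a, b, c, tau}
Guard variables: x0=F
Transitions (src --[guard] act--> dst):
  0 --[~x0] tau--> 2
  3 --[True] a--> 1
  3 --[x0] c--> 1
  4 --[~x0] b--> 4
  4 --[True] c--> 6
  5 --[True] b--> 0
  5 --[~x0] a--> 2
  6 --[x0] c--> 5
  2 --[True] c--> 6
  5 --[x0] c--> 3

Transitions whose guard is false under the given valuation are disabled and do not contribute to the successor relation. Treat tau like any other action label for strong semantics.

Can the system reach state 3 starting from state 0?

Answer: UNREACHABLE

Working:
After dropping false guards: 7 live edges.
L0 = {0}
L1 = {2}  total {0,2}
L2 = {6}  total {0,2,6}
Reachable = {0,2,6}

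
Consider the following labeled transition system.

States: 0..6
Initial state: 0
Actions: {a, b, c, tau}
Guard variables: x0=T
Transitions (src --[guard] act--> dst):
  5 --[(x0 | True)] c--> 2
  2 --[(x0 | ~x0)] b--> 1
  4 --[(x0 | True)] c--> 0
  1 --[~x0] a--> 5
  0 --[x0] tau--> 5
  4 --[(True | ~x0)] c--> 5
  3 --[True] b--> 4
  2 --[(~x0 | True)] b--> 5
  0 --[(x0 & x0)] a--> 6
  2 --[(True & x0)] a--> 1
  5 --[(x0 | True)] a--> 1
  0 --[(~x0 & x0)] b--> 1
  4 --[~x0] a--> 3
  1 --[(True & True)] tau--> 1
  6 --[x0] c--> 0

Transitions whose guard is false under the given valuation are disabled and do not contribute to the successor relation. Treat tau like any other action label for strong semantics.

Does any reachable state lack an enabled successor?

Answer: DEADLOCK-FREE

Working:
R = {0,1,2,5,6}
  0: a→6  tau→5  [deg 2]
  1: tau→1  [deg 1]
  2: a→1  b→1  b→5  [deg 3]
  5: a→1  c→2  [deg 2]
  6: c→0  [deg 1]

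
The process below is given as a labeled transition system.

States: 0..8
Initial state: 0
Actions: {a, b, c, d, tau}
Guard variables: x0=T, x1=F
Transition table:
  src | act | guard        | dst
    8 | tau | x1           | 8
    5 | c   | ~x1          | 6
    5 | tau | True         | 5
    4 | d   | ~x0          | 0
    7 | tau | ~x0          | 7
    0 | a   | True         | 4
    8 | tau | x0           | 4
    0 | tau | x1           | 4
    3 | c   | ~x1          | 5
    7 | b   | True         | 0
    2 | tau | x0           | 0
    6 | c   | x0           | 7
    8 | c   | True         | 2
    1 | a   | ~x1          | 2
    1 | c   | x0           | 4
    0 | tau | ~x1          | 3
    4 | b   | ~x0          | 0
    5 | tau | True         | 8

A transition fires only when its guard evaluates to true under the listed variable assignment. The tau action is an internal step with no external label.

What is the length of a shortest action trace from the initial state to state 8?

Breadth-first toward 8:
  depth 0: {0}
  depth 1: {3,4}
  depth 2: {5}
  depth 3: {6,8}
depth(8)=3, e.g. tau·c·tau

Answer: 3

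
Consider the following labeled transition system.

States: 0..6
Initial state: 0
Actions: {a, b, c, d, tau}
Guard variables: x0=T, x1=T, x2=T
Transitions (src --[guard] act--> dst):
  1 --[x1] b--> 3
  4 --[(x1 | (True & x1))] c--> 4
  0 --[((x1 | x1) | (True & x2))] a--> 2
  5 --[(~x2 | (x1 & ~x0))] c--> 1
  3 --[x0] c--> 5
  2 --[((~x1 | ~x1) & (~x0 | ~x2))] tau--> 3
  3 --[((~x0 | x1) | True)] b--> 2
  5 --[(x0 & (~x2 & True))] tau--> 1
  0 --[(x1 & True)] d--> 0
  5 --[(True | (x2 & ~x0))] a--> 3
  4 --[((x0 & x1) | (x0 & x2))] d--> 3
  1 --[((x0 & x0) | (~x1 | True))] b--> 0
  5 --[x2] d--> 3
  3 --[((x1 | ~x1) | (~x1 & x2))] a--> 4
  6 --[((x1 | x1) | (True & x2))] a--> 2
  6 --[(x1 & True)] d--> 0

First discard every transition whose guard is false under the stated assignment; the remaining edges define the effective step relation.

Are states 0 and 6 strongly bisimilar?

Compute ~ classes (split until stable):
  P[0] = {{0,1,2,3,4,5,6}}
  P[1] = {{0,5,6},{1},{2},{3},{4}}
  P[2] = {{0,6},{1},{2},{3},{4},{5}}
6 equivalence class(es) (converged in 3)
[0]={0,6}  [6]={0,6}

Answer: BISIMILAR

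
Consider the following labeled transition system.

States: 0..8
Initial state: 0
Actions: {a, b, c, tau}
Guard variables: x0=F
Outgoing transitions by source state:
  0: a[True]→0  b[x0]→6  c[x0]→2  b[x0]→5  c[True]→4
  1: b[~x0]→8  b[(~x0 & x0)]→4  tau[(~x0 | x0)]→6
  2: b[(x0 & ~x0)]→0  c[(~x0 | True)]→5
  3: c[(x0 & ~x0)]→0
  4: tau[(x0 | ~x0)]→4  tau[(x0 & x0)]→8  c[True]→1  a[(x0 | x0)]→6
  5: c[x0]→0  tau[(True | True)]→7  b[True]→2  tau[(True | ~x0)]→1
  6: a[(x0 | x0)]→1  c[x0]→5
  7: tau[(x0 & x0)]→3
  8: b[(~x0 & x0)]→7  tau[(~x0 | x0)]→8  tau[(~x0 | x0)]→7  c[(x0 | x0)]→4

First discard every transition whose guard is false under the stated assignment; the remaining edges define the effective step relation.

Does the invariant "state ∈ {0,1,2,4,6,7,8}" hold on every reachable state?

Answer: INVARIANT HOLDS

Analysis:
Allowed set {0,1,2,4,6,7,8}
Reach set: {0,1,4,6,7,8}
  0: safe
  1: safe
  4: safe
  6: safe
  7: safe
  8: safe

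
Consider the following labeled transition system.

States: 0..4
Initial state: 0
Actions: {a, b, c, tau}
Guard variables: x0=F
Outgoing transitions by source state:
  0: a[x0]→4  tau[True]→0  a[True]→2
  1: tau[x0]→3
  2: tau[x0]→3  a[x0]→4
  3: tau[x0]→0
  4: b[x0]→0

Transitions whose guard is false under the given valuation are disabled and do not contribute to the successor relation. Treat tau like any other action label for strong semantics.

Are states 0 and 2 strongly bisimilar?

Answer: NOT BISIMILAR

Trace:
Bisimulation quotient by refinement:
  π0 = {{0,1,2,3,4}}
  π1 = {{0},{1,2,3,4}}
Fixed point at round 2; 2 class(es).
0∈{0}, 2∈{1,2,3,4}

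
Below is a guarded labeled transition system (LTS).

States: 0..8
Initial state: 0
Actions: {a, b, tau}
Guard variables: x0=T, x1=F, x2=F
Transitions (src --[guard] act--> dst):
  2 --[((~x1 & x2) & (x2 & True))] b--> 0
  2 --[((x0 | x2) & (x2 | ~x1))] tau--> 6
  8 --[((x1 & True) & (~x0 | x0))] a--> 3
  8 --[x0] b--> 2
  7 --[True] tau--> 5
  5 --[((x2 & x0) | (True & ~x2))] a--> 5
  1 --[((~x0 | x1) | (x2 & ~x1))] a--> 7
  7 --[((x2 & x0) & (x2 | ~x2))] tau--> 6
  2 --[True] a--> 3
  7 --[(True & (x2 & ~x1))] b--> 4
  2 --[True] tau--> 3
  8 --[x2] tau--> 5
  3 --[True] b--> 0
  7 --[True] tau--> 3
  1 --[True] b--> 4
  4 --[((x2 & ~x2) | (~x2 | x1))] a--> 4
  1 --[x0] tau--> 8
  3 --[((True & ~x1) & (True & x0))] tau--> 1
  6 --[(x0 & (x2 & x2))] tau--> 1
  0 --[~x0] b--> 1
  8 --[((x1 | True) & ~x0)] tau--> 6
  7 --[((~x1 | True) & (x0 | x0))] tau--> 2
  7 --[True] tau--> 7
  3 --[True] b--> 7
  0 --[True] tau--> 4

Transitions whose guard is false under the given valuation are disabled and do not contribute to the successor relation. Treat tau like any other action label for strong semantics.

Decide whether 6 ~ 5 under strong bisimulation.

Answer: NOT BISIMILAR

Working:
Bisimulation quotient by refinement:
  π0 = {{0,1,2,3,4,5,6,7,8}}
  π1 = {{0,7},{1,3},{2},{4,5},{6},{8}}
  π2 = {{0},{1},{2},{3},{4,5},{6},{7},{8}}
8 equivalence class(es) (converged in 3)
class of 6: {6}; class of 5: {4,5}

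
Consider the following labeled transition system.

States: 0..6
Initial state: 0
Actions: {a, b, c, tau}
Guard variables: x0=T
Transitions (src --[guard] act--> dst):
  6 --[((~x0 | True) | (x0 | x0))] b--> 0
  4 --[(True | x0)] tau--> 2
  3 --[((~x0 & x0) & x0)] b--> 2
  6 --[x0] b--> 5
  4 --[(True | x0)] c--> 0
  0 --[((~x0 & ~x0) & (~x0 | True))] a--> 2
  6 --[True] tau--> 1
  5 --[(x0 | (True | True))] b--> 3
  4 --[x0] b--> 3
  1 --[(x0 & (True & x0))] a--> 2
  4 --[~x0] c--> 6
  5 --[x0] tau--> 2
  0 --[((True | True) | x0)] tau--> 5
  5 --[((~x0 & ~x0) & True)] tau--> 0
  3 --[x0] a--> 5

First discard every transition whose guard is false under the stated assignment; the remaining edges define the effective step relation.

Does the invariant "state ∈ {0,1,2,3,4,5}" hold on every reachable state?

Allowed set {0,1,2,3,4,5}
Reachable = {0,2,3,5}
  0: ok
  2: ok
  3: ok
  5: ok

Answer: INVARIANT HOLDS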